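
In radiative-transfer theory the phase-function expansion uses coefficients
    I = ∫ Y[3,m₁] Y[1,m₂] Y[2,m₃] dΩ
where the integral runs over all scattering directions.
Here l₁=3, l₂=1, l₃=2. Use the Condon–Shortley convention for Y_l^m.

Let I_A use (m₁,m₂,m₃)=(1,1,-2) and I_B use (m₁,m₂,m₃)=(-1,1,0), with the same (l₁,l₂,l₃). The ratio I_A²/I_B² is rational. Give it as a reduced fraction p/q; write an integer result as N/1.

l's match ⇒ only the (l;m) 3-j factors differ between A and B.
A: triangle coeff Δ(3,1,2) = 1/105; Σ_t [2,2]: t=2:+1/48 = 1/48; (3j)²=1/105 [(3 1 2; 1 1 -2)], sign=+1
B: triangle coeff Δ(3,1,2) = 1/105; Σ_t [2,2]: t=2:+1/8 = 1/8; (3j)²=2/35 [(3 1 2; -1 1 0)], sign=+1
I_A²/I_B² = (1/105)/(2/35) = 1/6

1/6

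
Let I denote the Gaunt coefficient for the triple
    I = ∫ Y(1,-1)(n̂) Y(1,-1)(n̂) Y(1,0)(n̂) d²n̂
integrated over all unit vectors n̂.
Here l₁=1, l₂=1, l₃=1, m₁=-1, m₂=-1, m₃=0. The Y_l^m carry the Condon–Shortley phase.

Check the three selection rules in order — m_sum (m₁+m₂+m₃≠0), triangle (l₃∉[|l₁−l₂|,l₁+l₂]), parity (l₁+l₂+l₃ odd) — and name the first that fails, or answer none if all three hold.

m_sum

Σmᵢ = -2  ✗
l₃∈[|l₁−l₂|,l₁+l₂]=[0,2], have l₃=1
Σlᵢ = 3 ⇒ odd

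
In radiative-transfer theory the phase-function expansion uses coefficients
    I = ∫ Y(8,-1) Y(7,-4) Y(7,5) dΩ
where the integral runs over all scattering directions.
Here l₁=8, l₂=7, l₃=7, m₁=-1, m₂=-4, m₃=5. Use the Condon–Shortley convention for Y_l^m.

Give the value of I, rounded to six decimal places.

Checks pass: Σm=0; 22 even; l₃=7∈[1,15].
(2·8+1)(2·7+1)(2·7+1) = 3825
Δ: 8! 8! 6! / 23! → 1/22086194130
sum: t=1:−1/18289152000 t=2:+1/248832000 t=3:−1/24883200 t=4:+1/11943936 t=5:−1/24883200 t=6:+1/248832000 t=7:−1/18289152000 = 11/975421440
3j²(8 7 7; 0 0 0) = Δ·Π!·Σ² = 1750/289731  (sign -1)
sum: t=1:−1/9754214400 t=2:+1/870912000 t=3:−1/746496000 = -43/146313216000
3j²(8 7 7; -1 -4 5) = Δ·Π!·Σ² = 5547/3380195  (sign -1)
combine: 4πI² = 3825·1750/289731·5547/3380195 = 20801250/548653937
take √, sign +1: I = 0.05492759

0.054928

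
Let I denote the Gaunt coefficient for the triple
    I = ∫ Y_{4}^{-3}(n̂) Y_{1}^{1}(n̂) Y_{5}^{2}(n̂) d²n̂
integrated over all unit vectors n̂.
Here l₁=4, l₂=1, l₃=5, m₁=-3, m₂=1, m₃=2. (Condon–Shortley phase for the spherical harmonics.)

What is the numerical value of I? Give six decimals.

m-sum 0 ✓  L=10 even ✓  3≤5≤5 ✓
Π(2lᵢ+1) = 9×3×11 = 297
triangle coeff Δ(4,1,5) = 1/495
Σ_t [0,0]: t=0:+1/576 = 1/576
(3j)²=5/99 [(4 1 5; 0 0 0)], sign=-1
Σ_t [0,0]: t=0:+1/10080 = 1/10080
(3j)²=1/165 [(4 1 5; -3 1 2)], sign=-1
⇒ 4πI² = 1/11
I = (+1)√(1/11/(4π)) = 0.08505478

0.085055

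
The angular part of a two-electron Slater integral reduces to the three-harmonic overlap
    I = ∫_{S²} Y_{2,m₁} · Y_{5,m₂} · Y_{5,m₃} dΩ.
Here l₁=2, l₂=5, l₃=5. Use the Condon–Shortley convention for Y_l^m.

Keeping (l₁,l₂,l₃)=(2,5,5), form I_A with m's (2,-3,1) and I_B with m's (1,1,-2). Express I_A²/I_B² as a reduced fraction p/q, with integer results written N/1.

8/3

Shared (l₁,l₂,l₃)=(2,5,5): N and (l;000)² cancel in I_A²/I_B².
A: Δ = 2!·2!·8!/13! = 1/38610; Racah Σ t=0..0: t=0:+1/5760 = 1/5760; ⇒ 3j(2 5 5; 2 -3 1)² = 56/2145, sgn +1
B: Δ = 2!·2!·8!/13! = 1/38610; Racah Σ t=0..1: t=0:+1/2880 t=1:−1/1440 = -1/2880; ⇒ 3j(2 5 5; 1 1 -2)² = 7/715, sgn +1
I_A²/I_B² = (56/2145)/(7/715) = 8/3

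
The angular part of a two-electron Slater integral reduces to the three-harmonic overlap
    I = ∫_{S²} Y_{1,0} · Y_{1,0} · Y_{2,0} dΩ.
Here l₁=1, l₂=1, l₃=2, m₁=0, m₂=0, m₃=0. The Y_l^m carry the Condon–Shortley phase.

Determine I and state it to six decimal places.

Rules hold: Σm=0, L=4 even, 0≤2≤2.
N = 3·3·5 = 45
Δ = 0!·2!·2!/5! = 1/30
Racah Σ t=0..0: t=0:+1/1 = 1/1
⇒ 3j(1 1 2; 0 0 0)² = 2/15, sgn +1
(m-triple is (0,0,0) — same symbol as above.)
4πI² = N·(3j₀)²·(3jₘ)² = 4/5
I = +1·√(0.8/4π) = 0.25231325

0.252313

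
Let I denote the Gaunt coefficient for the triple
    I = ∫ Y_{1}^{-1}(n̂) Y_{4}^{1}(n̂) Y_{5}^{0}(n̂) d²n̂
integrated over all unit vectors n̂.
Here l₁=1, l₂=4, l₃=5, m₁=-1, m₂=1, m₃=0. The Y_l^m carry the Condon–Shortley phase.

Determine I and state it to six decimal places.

Rules hold: Σm=0, L=10 even, 3≤5≤5.
N = 3·9·11 = 297
Δ = 0!·2!·8!/11! = 1/495
Racah Σ t=0..0: t=0:+1/576 = 1/576
⇒ 3j(1 4 5; 0 0 0)² = 5/99, sgn -1
Racah Σ t=0..0: t=0:+1/1440 = 1/1440
⇒ 3j(1 4 5; -1 1 0)² = 2/99, sgn -1
4πI² = N·(3j₀)²·(3jₘ)² = 10/33
I = +1·√(0.30303/4π) = 0.15528807

0.155288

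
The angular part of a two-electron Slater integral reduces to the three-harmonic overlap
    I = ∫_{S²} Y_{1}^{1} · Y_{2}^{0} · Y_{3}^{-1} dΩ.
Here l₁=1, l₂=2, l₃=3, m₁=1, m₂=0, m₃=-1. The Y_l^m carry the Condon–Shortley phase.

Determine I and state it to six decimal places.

-0.202301

Checks pass: Σm=0; 6 even; l₃=3∈[1,3].
(2·1+1)(2·2+1)(2·3+1) = 105
Δ: 0! 2! 4! / 7! → 1/105
sum: t=0:+1/4 = 1/4
3j²(1 2 3; 0 0 0) = Δ·Π!·Σ² = 3/35  (sign -1)
sum: t=0:+1/8 = 1/8
3j²(1 2 3; 1 0 -1) = Δ·Π!·Σ² = 2/35  (sign +1)
combine: 4πI² = 105·3/35·2/35 = 18/35
take √, sign -1: I = -0.20230066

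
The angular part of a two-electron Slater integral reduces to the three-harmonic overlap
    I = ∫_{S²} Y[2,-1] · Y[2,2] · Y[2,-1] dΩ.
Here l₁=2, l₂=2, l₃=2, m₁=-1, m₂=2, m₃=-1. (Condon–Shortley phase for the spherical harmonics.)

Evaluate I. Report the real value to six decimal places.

0.220728

Rules hold: Σm=0, L=6 even, 0≤2≤4.
N = 5·5·5 = 125
Δ = 2!·2!·2!/7! = 1/630
Racah Σ t=0..2: t=0:+1/8 t=1:−1/1 t=2:+1/8 = -3/4
⇒ 3j(2 2 2; 0 0 0)² = 2/35, sgn -1
Racah Σ t=2..2: t=2:+1/4 = 1/4
⇒ 3j(2 2 2; -1 2 -1)² = 3/35, sgn -1
4πI² = N·(3j₀)²·(3jₘ)² = 30/49
I = +1·√(0.612245/4π) = 0.22072812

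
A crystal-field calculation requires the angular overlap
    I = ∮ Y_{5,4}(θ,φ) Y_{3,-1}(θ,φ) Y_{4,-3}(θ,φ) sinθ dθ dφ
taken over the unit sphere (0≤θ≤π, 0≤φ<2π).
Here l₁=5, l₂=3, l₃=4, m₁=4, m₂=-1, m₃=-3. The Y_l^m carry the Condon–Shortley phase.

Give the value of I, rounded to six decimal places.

0.042401

Checks pass: Σm=0; 12 even; l₃=4∈[2,8].
(2·5+1)(2·3+1)(2·4+1) = 693
Δ: 4! 6! 2! / 13! → 1/180180
sum: t=1:−1/576 t=2:+1/144 t=3:−1/576 = 1/288
3j²(5 3 4; 0 0 0) = Δ·Π!·Σ² = 20/1001  (sign +1)
sum: t=0:+1/5760 t=1:−1/4320 = -1/17280
3j²(5 3 4; 4 -1 -3) = Δ·Π!·Σ² = 7/4290  (sign +1)
combine: 4πI² = 693·20/1001·7/4290 = 42/1859
take √, sign +1: I = 0.04240138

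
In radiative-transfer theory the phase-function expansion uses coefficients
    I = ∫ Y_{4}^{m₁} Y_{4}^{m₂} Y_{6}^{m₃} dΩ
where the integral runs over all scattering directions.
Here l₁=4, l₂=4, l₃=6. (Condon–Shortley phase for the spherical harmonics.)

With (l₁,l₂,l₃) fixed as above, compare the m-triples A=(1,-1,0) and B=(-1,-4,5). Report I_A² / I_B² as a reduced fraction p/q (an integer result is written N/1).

l's match ⇒ only the (l;m) 3-j factors differ between A and B.
A: triangle coeff Δ(4,4,6) = 1/1261260; Σ_t [0,2]: t=0:+1/2592 t=1:−1/2304 t=2:+1/28800 = -7/518400; (3j)²=1/25740 [(4 4 6; 1 -1 0)], sign=-1
B: triangle coeff Δ(4,4,6) = 1/1261260; Σ_t [0,0]: t=0:+1/172800 = 1/172800; (3j)²=2/65 [(4 4 6; -1 -4 5)], sign=-1
I_A²/I_B² = (1/25740)/(2/65) = 1/792

1/792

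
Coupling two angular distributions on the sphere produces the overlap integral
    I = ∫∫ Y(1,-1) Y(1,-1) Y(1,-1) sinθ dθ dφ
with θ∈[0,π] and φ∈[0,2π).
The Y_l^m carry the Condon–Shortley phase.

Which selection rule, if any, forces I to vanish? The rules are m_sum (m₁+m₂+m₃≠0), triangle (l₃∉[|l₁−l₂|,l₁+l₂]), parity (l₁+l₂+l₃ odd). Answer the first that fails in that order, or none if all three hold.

m_sum

Σmᵢ = -3  ✗
l₃∈[|l₁−l₂|,l₁+l₂]=[0,2], have l₃=1
Σlᵢ = 3 ⇒ odd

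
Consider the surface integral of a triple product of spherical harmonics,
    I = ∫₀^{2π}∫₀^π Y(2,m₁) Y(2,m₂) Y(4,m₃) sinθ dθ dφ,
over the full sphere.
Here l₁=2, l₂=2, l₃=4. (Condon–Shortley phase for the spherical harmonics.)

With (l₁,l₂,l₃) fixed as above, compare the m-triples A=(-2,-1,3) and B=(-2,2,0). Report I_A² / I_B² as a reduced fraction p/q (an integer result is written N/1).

Shared (l₁,l₂,l₃)=(2,2,4): N and (l;000)² cancel in I_A²/I_B².
A: Δ = 0!·4!·4!/9! = 1/630; Racah Σ t=0..0: t=0:+1/144 = 1/144; ⇒ 3j(2 2 4; -2 -1 3)² = 1/18, sgn -1
B: Δ = 0!·4!·4!/9! = 1/630; Racah Σ t=0..0: t=0:+1/576 = 1/576; ⇒ 3j(2 2 4; -2 2 0)² = 1/630, sgn +1
I_A²/I_B² = (1/18)/(1/630) = 35/1

35/1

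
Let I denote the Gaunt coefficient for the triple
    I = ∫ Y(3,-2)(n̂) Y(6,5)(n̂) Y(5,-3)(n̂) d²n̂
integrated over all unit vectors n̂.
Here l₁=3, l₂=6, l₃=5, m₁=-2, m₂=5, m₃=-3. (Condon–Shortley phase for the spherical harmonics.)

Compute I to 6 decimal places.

Checks pass: Σm=0; 14 even; l₃=5∈[3,9].
(2·3+1)(2·6+1)(2·5+1) = 1001
Δ: 4! 2! 8! / 15! → 1/675675
sum: t=1:−1/8640 t=2:+1/2304 t=3:−1/8640 = 7/34560
3j²(3 6 5; 0 0 0) = Δ·Π!·Σ² = 7/429  (sign -1)
sum: t=3:−1/483840 t=4:+1/120960 = 1/161280
3j²(3 6 5; -2 5 -3) = Δ·Π!·Σ² = 2/91  (sign +1)
combine: 4πI² = 1001·7/429·2/91 = 14/39
take √, sign -1: I = -0.16901560

-0.169016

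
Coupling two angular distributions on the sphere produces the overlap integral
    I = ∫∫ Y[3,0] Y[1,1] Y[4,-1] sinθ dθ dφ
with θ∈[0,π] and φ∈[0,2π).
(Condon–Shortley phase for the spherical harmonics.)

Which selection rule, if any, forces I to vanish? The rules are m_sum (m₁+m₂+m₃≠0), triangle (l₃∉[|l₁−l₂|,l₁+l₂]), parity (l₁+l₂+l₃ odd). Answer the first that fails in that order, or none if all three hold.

Σmᵢ = 0  ✓
l₃∈[|l₁−l₂|,l₁+l₂]=[2,4], have l₃=4  ✓
Σlᵢ = 8 ⇒ even  ✓

none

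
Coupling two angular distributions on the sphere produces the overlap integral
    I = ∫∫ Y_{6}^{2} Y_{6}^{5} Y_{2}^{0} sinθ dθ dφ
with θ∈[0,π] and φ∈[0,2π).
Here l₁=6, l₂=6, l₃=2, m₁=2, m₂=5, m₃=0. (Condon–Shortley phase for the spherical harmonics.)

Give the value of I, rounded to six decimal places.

0.000000

m-sum = 2 + 5 + 0 = 7 ≠ 0 ⇒ I = 0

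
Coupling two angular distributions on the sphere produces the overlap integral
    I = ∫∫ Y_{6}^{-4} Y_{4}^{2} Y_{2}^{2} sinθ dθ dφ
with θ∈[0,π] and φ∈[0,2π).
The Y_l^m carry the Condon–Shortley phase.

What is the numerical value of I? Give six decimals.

0.230476

Checks pass: Σm=0; 12 even; l₃=2∈[2,10].
(2·6+1)(2·4+1)(2·2+1) = 585
Δ: 8! 4! 0! / 13! → 1/6435
sum: t=4:+1/2304 = 1/2304
3j²(6 4 2; 0 0 0) = Δ·Π!·Σ² = 5/143  (sign +1)
sum: t=6:+1/34560 = 1/34560
3j²(6 4 2; -4 2 2) = Δ·Π!·Σ² = 14/429  (sign +1)
combine: 4πI² = 585·5/143·14/429 = 1050/1573
take √, sign +1: I = 0.23047581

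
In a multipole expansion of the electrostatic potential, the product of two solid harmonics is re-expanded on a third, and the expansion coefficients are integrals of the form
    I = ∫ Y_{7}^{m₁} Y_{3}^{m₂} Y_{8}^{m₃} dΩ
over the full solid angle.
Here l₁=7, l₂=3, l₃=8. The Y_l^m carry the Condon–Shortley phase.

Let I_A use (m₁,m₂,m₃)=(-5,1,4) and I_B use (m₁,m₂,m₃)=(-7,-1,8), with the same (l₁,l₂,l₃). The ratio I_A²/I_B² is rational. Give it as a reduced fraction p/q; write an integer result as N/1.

1849/3380

l's match ⇒ only the (l;m) 3-j factors differ between A and B.
A: triangle coeff Δ(7,3,8) = 1/5290740; Σ_t [0,2]: t=0:+1/22992076800 t=1:−1/239500800 t=2:+1/58060800 = 43/3284582400; (3j)²=12943/755820 [(7 3 8; -5 1 4)], sign=+1
B: triangle coeff Δ(7,3,8) = 1/5290740; Σ_t [2,2]: t=2:+1/22992076800 = 1/22992076800; (3j)²=91/2907 [(7 3 8; -7 -1 8)], sign=+1
I_A²/I_B² = (12943/755820)/(91/2907) = 1849/3380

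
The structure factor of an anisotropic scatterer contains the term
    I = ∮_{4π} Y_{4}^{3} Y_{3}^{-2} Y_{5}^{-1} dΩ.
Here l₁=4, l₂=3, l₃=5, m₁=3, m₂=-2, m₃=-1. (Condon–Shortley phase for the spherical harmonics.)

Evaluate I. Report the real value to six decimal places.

Rules hold: Σm=0, L=12 even, 1≤5≤7.
N = 9·7·11 = 693
Δ = 2!·6!·4!/13! = 1/180180
Racah Σ t=0..2: t=0:+1/576 t=1:−1/144 t=2:+1/576 = -1/288
⇒ 3j(4 3 5; 0 0 0)² = 20/1001, sgn +1
Racah Σ t=0..1: t=0:+1/1440 t=1:−1/17280 = 11/17280
⇒ 3j(4 3 5; 3 -2 -1)² = 11/468, sgn +1
4πI² = N·(3j₀)²·(3jₘ)² = 55/169
I = +1·√(0.325444/4π) = 0.16092854

0.160929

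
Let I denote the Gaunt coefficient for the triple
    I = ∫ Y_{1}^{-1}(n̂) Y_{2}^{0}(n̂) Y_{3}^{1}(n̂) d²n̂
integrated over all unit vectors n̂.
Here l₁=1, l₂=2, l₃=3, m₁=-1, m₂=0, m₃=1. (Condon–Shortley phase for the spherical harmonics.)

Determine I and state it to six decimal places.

Rules hold: Σm=0, L=6 even, 1≤3≤3.
N = 3·5·7 = 105
Δ = 0!·2!·4!/7! = 1/105
Racah Σ t=0..0: t=0:+1/4 = 1/4
⇒ 3j(1 2 3; 0 0 0)² = 3/35, sgn -1
Racah Σ t=0..0: t=0:+1/8 = 1/8
⇒ 3j(1 2 3; -1 0 1)² = 2/35, sgn +1
4πI² = N·(3j₀)²·(3jₘ)² = 18/35
I = -1·√(0.514286/4π) = -0.20230066

-0.202301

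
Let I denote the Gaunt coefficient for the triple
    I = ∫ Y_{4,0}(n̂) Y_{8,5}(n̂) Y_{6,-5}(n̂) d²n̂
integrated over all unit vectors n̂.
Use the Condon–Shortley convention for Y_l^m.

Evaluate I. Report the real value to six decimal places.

m-sum 0 ✓  L=18 even ✓  4≤6≤12 ✓
Π(2lᵢ+1) = 9×17×13 = 1989
triangle coeff Δ(4,8,6) = 1/23279256
Σ_t [2,4]: t=2:+1/1658880 t=3:−1/518400 t=4:+1/1658880 = -1/1382400
(3j)²=504/46189 [(4 8 6; 0 0 0)], sign=-1
Σ_t [3,4]: t=3:−1/130636800 t=4:+1/34836480 = 11/522547200
(3j)²=1331/81396 [(4 8 6; 0 5 -5)], sign=-1
⇒ 4πI² = 2178/6137
I = (+1)√(2178/6137/(4π)) = 0.16805287

0.168053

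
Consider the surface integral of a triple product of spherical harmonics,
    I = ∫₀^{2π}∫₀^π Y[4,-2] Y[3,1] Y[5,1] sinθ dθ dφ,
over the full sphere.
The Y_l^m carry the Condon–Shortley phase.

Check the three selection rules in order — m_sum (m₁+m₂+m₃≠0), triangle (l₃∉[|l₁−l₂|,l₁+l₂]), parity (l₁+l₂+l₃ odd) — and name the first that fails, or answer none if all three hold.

none

Σmᵢ = 0  ✓
l₃∈[|l₁−l₂|,l₁+l₂]=[1,7], have l₃=5  ✓
Σlᵢ = 12 ⇒ even  ✓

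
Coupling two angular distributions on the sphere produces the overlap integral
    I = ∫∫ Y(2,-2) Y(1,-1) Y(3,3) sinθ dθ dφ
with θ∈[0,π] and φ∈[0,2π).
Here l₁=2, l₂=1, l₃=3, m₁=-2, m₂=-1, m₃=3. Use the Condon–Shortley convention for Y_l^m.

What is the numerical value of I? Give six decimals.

-0.319865

Rules hold: Σm=0, L=6 even, 1≤3≤3.
N = 5·3·7 = 105
Δ = 0!·4!·2!/7! = 1/105
Racah Σ t=0..0: t=0:+1/4 = 1/4
⇒ 3j(2 1 3; 0 0 0)² = 3/35, sgn -1
Racah Σ t=0..0: t=0:+1/48 = 1/48
⇒ 3j(2 1 3; -2 -1 3)² = 1/7, sgn +1
4πI² = N·(3j₀)²·(3jₘ)² = 9/7
I = -1·√(1.28571/4π) = -0.31986543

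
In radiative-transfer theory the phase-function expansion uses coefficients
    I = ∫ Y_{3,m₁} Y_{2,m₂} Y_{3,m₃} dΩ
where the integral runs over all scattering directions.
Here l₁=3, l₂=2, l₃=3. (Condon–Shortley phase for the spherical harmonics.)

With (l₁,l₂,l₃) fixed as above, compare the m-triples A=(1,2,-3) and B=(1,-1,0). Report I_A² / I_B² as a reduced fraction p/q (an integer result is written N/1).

5/1

Same 3,2,3: normalisation and zero-m 3j drop out of the ratio.
A: Δ: 2! 4! 2! / 9! → 1/3780; sum: t=2:+1/96 = 1/96; 3j²(3 2 3; 1 2 -3) = Δ·Π!·Σ² = 1/42  (sign +1)
B: Δ: 2! 4! 2! / 9! → 1/3780; sum: t=0:+1/8 t=1:−1/12 = 1/24; 3j²(3 2 3; 1 -1 0) = Δ·Π!·Σ² = 1/210  (sign -1)
I_A²/I_B² = (1/42)/(1/210) = 5/1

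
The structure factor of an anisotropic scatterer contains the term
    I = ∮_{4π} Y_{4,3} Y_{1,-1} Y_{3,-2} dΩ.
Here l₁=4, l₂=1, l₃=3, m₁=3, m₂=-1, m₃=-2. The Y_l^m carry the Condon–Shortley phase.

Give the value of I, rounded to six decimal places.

Checks pass: Σm=0; 8 even; l₃=3∈[3,5].
(2·4+1)(2·1+1)(2·3+1) = 189
Δ: 2! 6! 0! / 9! → 1/252
sum: t=1:−1/36 = -1/36
3j²(4 1 3; 0 0 0) = Δ·Π!·Σ² = 4/63  (sign +1)
sum: t=0:+1/240 = 1/240
3j²(4 1 3; 3 -1 -2) = Δ·Π!·Σ² = 1/12  (sign -1)
combine: 4πI² = 189·4/63·1/12 = 1/1
take √, sign -1: I = -0.28209479

-0.282095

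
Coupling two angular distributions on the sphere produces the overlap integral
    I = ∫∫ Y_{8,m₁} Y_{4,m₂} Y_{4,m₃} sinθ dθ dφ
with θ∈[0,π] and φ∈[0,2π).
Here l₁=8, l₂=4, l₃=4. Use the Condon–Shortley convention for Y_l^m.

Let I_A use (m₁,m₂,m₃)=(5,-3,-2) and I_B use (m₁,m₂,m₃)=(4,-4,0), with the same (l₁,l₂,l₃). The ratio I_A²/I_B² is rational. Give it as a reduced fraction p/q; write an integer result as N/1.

Shared (l₁,l₂,l₃)=(8,4,4): N and (l;000)² cancel in I_A²/I_B².
A: Δ = 8!·8!·0!/17! = 1/218790; Racah Σ t=1..1: t=1:−1/7257600 = -1/7257600; ⇒ 3j(8 4 4; 5 -3 -2)² = 2/85, sgn -1
B: Δ = 8!·8!·0!/17! = 1/218790; Racah Σ t=0..0: t=0:+1/23224320 = 1/23224320; ⇒ 3j(8 4 4; 4 -4 0)² = 1/442, sgn +1
I_A²/I_B² = (2/85)/(1/442) = 52/5

52/5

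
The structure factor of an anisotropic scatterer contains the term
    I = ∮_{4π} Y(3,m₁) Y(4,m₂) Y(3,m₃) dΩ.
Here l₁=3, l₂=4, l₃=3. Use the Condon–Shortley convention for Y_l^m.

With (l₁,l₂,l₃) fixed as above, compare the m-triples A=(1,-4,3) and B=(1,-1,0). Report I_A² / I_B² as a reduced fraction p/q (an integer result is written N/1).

14/5

Shared (l₁,l₂,l₃)=(3,4,3): N and (l;000)² cancel in I_A²/I_B².
A: Δ = 4!·2!·4!/11! = 1/34650; Racah Σ t=0..0: t=0:+1/1152 = 1/1152; ⇒ 3j(3 4 3; 1 -4 3)² = 1/33, sgn +1
B: Δ = 4!·2!·4!/11! = 1/34650; Racah Σ t=0..2: t=0:+1/288 t=1:−1/24 t=2:+1/48 = -5/288; ⇒ 3j(3 4 3; 1 -1 0)² = 5/462, sgn +1
I_A²/I_B² = (1/33)/(5/462) = 14/5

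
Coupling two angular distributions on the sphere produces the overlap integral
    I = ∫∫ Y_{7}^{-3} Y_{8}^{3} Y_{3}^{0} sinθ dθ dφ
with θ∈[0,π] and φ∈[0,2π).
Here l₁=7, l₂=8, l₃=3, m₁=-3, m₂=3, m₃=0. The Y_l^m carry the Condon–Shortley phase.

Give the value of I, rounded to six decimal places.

Rules hold: Σm=0, L=18 even, 1≤3≤15.
N = 15·17·7 = 1785
Δ = 12!·2!·4!/19! = 1/5290740
Racah Σ t=5..7: t=5:−1/7257600 t=6:+1/2073600 t=7:−1/7257600 = 1/4838400
⇒ 3j(7 8 3; 0 0 0)² = 252/20995, sgn -1
Racah Σ t=8..10: t=8:+1/11612160 t=9:−1/8709120 t=10:+1/87091200 = -1/58060800
⇒ 3j(7 8 3; -3 3 0)² = 99/117572, sgn +1
4πI² = N·(3j₀)²·(3jₘ)² = 18711/1037153
I = -1·√(0.0180407/4π) = -0.03788979

-0.037890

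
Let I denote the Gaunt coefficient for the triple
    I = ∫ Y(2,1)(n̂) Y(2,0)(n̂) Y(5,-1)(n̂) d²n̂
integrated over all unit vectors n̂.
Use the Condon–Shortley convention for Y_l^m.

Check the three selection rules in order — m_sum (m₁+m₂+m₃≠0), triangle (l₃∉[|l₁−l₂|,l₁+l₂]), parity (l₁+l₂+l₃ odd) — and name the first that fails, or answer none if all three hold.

triangle

azimuthal sum: 1 + 0 − 1 = 0  ✓
0 ≤ 5 ≤ 4 (triangle on l)  ✗
L = 2 + 2 + 5 = 9 (odd)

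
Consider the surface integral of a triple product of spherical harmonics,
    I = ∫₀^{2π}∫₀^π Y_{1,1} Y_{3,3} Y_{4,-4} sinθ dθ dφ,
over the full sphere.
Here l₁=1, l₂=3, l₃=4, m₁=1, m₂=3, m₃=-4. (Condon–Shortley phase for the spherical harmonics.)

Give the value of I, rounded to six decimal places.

Rules hold: Σm=0, L=8 even, 2≤4≤4.
N = 3·7·9 = 189
Δ = 0!·2!·6!/9! = 1/252
Racah Σ t=0..0: t=0:+1/36 = 1/36
⇒ 3j(1 3 4; 0 0 0)² = 4/63, sgn +1
Racah Σ t=0..0: t=0:+1/1440 = 1/1440
⇒ 3j(1 3 4; 1 3 -4)² = 1/9, sgn +1
4πI² = N·(3j₀)²·(3jₘ)² = 4/3
I = +1·√(1.33333/4π) = 0.32573501

0.325735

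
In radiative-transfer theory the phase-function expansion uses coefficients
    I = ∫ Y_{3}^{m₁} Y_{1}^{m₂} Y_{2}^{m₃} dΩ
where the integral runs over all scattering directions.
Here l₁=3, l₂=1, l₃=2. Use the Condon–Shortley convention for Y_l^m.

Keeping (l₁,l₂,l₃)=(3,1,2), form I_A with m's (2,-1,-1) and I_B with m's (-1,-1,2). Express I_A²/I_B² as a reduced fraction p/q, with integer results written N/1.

Same 3,1,2: normalisation and zero-m 3j drop out of the ratio.
A: Δ: 2! 4! 0! / 7! → 1/105; sum: t=0:+1/12 = 1/12; 3j²(3 1 2; 2 -1 -1) = Δ·Π!·Σ² = 2/21  (sign -1)
B: Δ: 2! 4! 0! / 7! → 1/105; sum: t=0:+1/48 = 1/48; 3j²(3 1 2; -1 -1 2) = Δ·Π!·Σ² = 1/105  (sign +1)
I_A²/I_B² = (2/21)/(1/105) = 10/1

10/1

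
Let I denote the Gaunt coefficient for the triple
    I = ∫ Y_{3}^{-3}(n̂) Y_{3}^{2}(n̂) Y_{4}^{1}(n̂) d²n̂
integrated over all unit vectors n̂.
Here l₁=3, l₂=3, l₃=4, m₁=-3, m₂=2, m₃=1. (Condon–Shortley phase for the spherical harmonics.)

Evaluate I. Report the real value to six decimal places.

Rules hold: Σm=0, L=10 even, 0≤4≤6.
N = 7·7·9 = 441
Δ = 2!·4!·4!/11! = 1/34650
Racah Σ t=0..2: t=0:+1/72 t=1:−1/16 t=2:+1/72 = -5/144
⇒ 3j(3 3 4; 0 0 0)² = 2/77, sgn -1
Racah Σ t=2..2: t=2:+1/288 = 1/288
⇒ 3j(3 3 4; -3 2 1)² = 5/231, sgn -1
4πI² = N·(3j₀)²·(3jₘ)² = 30/121
I = +1·√(0.247934/4π) = 0.14046335

0.140463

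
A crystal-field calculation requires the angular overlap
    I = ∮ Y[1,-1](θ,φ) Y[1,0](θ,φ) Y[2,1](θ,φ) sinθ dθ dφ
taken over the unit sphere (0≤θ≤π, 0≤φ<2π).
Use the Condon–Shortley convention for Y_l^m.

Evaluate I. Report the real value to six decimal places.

-0.218510

m-sum 0 ✓  L=4 even ✓  0≤2≤2 ✓
Π(2lᵢ+1) = 3×3×5 = 45
triangle coeff Δ(1,1,2) = 1/30
Σ_t [0,0]: t=0:+1/1 = 1/1
(3j)²=2/15 [(1 1 2; 0 0 0)], sign=+1
Σ_t [0,0]: t=0:+1/2 = 1/2
(3j)²=1/10 [(1 1 2; -1 0 1)], sign=-1
⇒ 4πI² = 3/5
I = (-1)√(3/5/(4π)) = -0.21850969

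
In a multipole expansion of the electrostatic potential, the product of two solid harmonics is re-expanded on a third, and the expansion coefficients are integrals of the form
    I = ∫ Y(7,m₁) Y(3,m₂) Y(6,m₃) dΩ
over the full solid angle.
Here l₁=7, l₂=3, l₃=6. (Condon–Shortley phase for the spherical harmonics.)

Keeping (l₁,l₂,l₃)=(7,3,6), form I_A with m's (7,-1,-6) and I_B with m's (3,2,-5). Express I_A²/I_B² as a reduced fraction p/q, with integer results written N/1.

6006/1805

Same 7,3,6: normalisation and zero-m 3j drop out of the ratio.
A: Δ: 4! 10! 2! / 17! → 1/2042040; sum: t=0:+1/174182400 = 1/174182400; 3j²(7 3 6; 7 -1 -6) = Δ·Π!·Σ² = 11/340  (sign +1)
B: Δ: 4! 10! 2! / 17! → 1/2042040; sum: t=3:−1/4354560 t=4:+1/87091200 = -19/87091200; 3j²(7 3 6; 3 2 -5) = Δ·Π!·Σ² = 361/37128  (sign +1)
I_A²/I_B² = (11/340)/(361/37128) = 6006/1805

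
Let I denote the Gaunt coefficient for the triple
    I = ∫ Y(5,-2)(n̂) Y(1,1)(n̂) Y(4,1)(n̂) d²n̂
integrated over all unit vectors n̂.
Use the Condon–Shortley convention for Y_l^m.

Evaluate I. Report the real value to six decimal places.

Rules hold: Σm=0, L=10 even, 4≤4≤6.
N = 11·3·9 = 297
Δ = 2!·8!·0!/11! = 1/495
Racah Σ t=1..1: t=1:−1/576 = -1/576
⇒ 3j(5 1 4; 0 0 0)² = 5/99, sgn -1
Racah Σ t=2..2: t=2:+1/1440 = 1/1440
⇒ 3j(5 1 4; -2 1 1)² = 7/165, sgn -1
4πI² = N·(3j₀)²·(3jₘ)² = 7/11
I = +1·√(0.636364/4π) = 0.22503380

0.225034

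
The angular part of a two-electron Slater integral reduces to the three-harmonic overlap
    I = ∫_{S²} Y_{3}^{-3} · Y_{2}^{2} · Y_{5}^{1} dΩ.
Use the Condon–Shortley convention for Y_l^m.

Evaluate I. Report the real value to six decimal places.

m-sum 0 ✓  L=10 even ✓  1≤5≤5 ✓
Π(2lᵢ+1) = 7×5×11 = 385
triangle coeff Δ(3,2,5) = 1/2310
Σ_t [0,0]: t=0:+1/144 = 1/144
(3j)²=10/231 [(3 2 5; 0 0 0)], sign=-1
Σ_t [0,0]: t=0:+1/17280 = 1/17280
(3j)²=1/2310 [(3 2 5; -3 2 1)], sign=+1
⇒ 4πI² = 5/693
I = (-1)√(5/693/(4π)) = -0.02396147

-0.023961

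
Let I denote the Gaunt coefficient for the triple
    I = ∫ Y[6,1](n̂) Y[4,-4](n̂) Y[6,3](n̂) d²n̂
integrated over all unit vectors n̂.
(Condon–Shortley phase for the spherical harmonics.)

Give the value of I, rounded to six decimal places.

-0.167630

Checks pass: Σm=0; 16 even; l₃=6∈[2,10].
(2·6+1)(2·4+1)(2·6+1) = 1521
Δ: 4! 8! 4! / 17! → 1/15315300
sum: t=0:+1/829440 t=1:−1/25920 t=2:+1/9216 t=3:−1/25920 t=4:+1/829440 = 7/207360
3j²(6 4 6; 0 0 0) = Δ·Π!·Σ² = 28/2431  (sign +1)
sum: t=0:+1/414720 = 1/414720
3j²(6 4 6; 1 -4 3) = Δ·Π!·Σ² = 49/2431  (sign -1)
combine: 4πI² = 1521·28/2431·49/2431 = 12348/34969
take √, sign -1: I = -0.16763001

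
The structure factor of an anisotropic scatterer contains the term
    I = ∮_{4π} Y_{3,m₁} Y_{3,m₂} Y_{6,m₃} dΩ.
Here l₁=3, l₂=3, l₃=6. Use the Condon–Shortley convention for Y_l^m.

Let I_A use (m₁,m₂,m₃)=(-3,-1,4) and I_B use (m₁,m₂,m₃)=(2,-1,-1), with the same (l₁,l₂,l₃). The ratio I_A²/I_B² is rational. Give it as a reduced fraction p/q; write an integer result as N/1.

Same 3,3,6: normalisation and zero-m 3j drop out of the ratio.
A: Δ: 0! 6! 6! / 13! → 1/12012; sum: t=0:+1/34560 = 1/34560; 3j²(3 3 6; -3 -1 4) = Δ·Π!·Σ² = 5/286  (sign +1)
B: Δ: 0! 6! 6! / 13! → 1/12012; sum: t=0:+1/5760 = 1/5760; 3j²(3 3 6; 2 -1 -1) = Δ·Π!·Σ² = 5/572  (sign -1)
I_A²/I_B² = (5/286)/(5/572) = 2/1

2/1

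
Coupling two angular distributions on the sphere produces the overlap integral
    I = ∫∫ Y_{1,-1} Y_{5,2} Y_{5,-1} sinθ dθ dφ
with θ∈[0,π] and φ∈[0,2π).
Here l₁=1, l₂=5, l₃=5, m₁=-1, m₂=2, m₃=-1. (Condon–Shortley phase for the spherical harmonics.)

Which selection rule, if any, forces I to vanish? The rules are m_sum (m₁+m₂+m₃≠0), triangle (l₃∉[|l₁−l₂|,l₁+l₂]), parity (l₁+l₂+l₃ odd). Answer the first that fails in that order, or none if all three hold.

m₁+m₂+m₃ = -1 + 2 − 1 = 0  ✓
triangle: |1−5|=4 ≤ l₃=5 ≤ 1+5=6  ✓
parity: l₁+l₂+l₃ = 11 is odd  ✗

parity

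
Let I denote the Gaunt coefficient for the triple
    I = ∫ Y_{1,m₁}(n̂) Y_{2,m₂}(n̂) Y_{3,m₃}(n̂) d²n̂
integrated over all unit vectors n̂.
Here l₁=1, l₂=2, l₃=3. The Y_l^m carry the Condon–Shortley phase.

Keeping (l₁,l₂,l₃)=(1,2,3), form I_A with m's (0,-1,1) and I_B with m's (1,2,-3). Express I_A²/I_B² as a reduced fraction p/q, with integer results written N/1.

Same 1,2,3: normalisation and zero-m 3j drop out of the ratio.
A: Δ: 0! 2! 4! / 7! → 1/105; sum: t=0:+1/6 = 1/6; 3j²(1 2 3; 0 -1 1) = Δ·Π!·Σ² = 8/105  (sign +1)
B: Δ: 0! 2! 4! / 7! → 1/105; sum: t=0:+1/48 = 1/48; 3j²(1 2 3; 1 2 -3) = Δ·Π!·Σ² = 1/7  (sign +1)
I_A²/I_B² = (8/105)/(1/7) = 8/15

8/15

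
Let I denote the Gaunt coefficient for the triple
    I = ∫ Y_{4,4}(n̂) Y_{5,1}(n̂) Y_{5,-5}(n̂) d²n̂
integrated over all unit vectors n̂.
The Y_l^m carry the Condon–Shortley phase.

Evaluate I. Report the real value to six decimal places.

-0.075170

Rules hold: Σm=0, L=14 even, 1≤5≤9.
N = 9·11·11 = 1089
Δ = 4!·4!·6!/15! = 1/3153150
Racah Σ t=0..4: t=0:+1/69120 t=1:−1/1728 t=2:+1/576 t=3:−1/1728 t=4:+1/69120 = 7/11520
⇒ 3j(4 5 5; 0 0 0)² = 2/143, sgn -1
Racah Σ t=0..0: t=0:+1/414720 = 1/414720
⇒ 3j(4 5 5; 4 1 -5)² = 2/429, sgn +1
4πI² = N·(3j₀)²·(3jₘ)² = 12/169
I = -1·√(0.0710059/4π) = -0.07516962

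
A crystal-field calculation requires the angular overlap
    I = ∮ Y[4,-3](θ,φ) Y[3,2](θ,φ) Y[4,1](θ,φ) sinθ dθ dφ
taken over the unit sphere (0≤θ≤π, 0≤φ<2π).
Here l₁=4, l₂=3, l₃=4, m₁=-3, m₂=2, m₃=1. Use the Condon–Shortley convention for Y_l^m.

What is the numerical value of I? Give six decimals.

Σlᵢ=11 odd — θ-integrand is odd under cosθ→−cosθ; I=0

0.000000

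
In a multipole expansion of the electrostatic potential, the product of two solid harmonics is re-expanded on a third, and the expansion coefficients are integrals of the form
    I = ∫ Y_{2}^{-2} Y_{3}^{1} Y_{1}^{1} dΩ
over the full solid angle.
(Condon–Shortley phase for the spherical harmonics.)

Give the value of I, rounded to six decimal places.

-0.082589

Rules hold: Σm=0, L=6 even, 1≤1≤5.
N = 5·7·3 = 105
Δ = 4!·0!·2!/7! = 1/105
Racah Σ t=2..2: t=2:+1/4 = 1/4
⇒ 3j(2 3 1; 0 0 0)² = 3/35, sgn -1
Racah Σ t=4..4: t=4:+1/48 = 1/48
⇒ 3j(2 3 1; -2 1 1)² = 1/105, sgn +1
4πI² = N·(3j₀)²·(3jₘ)² = 3/35
I = -1·√(0.0857143/4π) = -0.08258890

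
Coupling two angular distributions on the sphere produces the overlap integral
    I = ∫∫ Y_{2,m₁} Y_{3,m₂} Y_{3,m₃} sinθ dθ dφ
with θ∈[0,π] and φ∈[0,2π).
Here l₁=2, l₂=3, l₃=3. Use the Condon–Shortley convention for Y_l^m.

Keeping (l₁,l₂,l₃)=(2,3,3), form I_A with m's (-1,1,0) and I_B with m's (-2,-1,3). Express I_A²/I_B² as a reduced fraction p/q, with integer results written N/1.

1/5

l's match ⇒ only the (l;m) 3-j factors differ between A and B.
A: triangle coeff Δ(2,3,3) = 1/3780; Σ_t [1,2]: t=1:−1/12 t=2:+1/8 = 1/24; (3j)²=1/210 [(2 3 3; -1 1 0)], sign=-1
B: triangle coeff Δ(2,3,3) = 1/3780; Σ_t [2,2]: t=2:+1/96 = 1/96; (3j)²=1/42 [(2 3 3; -2 -1 3)], sign=+1
I_A²/I_B² = (1/210)/(1/42) = 1/5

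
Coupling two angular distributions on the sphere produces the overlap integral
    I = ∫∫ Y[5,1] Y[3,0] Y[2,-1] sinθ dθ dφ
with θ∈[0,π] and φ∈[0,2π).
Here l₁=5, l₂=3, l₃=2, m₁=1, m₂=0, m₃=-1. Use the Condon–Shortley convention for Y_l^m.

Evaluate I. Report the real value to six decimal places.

Checks pass: Σm=0; 10 even; l₃=2∈[2,8].
(2·5+1)(2·3+1)(2·2+1) = 385
Δ: 6! 4! 0! / 11! → 1/2310
sum: t=3:−1/144 = -1/144
3j²(5 3 2; 0 0 0) = Δ·Π!·Σ² = 10/231  (sign -1)
sum: t=3:−1/216 = -1/216
3j²(5 3 2; 1 0 -1) = Δ·Π!·Σ² = 8/231  (sign +1)
combine: 4πI² = 385·10/231·8/231 = 400/693
take √, sign -1: I = -0.21431790

-0.214318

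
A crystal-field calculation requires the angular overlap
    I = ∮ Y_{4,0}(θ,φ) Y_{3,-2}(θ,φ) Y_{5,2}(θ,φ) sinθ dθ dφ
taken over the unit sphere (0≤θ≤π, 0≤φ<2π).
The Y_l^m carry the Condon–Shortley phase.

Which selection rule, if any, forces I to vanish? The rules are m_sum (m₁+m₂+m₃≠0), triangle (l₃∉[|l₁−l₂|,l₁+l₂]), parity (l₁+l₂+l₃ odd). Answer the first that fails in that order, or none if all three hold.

azimuthal sum: 0 − 2 + 2 = 0  ✓
1 ≤ 5 ≤ 7 (triangle on l)  ✓
L = 4 + 3 + 5 = 12 (even)  ✓

none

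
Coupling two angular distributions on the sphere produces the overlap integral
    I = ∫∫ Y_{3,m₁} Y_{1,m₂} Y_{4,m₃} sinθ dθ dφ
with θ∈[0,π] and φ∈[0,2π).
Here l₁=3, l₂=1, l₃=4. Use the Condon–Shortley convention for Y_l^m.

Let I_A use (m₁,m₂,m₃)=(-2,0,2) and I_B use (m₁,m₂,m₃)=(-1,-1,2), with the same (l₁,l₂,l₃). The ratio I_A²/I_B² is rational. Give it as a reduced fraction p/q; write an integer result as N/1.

Shared (l₁,l₂,l₃)=(3,1,4): N and (l;000)² cancel in I_A²/I_B².
A: Δ = 0!·6!·2!/9! = 1/252; Racah Σ t=0..0: t=0:+1/120 = 1/120; ⇒ 3j(3 1 4; -2 0 2)² = 1/21, sgn +1
B: Δ = 0!·6!·2!/9! = 1/252; Racah Σ t=0..0: t=0:+1/96 = 1/96; ⇒ 3j(3 1 4; -1 -1 2)² = 5/84, sgn +1
I_A²/I_B² = (1/21)/(5/84) = 4/5

4/5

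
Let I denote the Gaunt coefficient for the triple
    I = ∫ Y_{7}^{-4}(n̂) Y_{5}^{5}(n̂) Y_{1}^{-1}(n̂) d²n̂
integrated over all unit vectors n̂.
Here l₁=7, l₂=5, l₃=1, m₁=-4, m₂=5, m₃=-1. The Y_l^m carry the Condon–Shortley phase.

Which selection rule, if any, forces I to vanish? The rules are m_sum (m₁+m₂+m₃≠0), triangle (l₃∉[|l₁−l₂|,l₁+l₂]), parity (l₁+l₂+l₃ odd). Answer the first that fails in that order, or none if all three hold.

m₁+m₂+m₃ = -4 + 5 − 1 = 0  ✓
triangle: |7−5|=2 ≤ l₃=1 ≤ 7+5=12  ✗
parity: l₁+l₂+l₃ = 13 is odd

triangle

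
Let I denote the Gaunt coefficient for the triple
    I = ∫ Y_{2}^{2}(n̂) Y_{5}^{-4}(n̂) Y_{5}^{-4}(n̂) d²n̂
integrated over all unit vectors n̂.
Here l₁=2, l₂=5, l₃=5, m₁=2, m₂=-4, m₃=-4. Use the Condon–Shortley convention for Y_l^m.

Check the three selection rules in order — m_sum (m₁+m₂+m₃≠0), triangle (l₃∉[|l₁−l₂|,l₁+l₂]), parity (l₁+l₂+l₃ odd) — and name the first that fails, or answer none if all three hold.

azimuthal sum: 2 − 4 − 4 = -6  ✗
3 ≤ 5 ≤ 7 (triangle on l)
L = 2 + 5 + 5 = 12 (even)

m_sum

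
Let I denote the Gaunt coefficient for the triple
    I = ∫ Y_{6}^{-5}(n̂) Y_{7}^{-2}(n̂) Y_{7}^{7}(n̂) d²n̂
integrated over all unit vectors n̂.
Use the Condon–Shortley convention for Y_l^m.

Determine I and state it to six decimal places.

-0.092634

Checks pass: Σm=0; 20 even; l₃=7∈[1,13].
(2·6+1)(2·7+1)(2·7+1) = 2925
Δ: 6! 6! 8! / 21! → 1/2444321880
sum: t=0:+1/2612736000 t=1:−1/20736000 t=2:+1/1658880 t=3:−1/746496 t=4:+1/1658880 t=5:−1/20736000 t=6:+1/2612736000 = -1/4354560
3j²(6 7 7; 0 0 0) = Δ·Π!·Σ² = 1000/138567  (sign +1)
sum: t=5:−1/3483648000 = -1/3483648000
3j²(6 7 7; -5 -2 7) = Δ·Π!·Σ² = 33/6460  (sign -1)
combine: 4πI² = 2925·1000/138567·33/6460 = 11250/104329
take √, sign -1: I = -0.09263366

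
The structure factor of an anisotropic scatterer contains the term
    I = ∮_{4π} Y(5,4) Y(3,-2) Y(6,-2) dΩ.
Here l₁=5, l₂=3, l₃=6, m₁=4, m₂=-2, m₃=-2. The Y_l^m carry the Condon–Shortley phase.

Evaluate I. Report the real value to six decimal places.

-0.139560

Rules hold: Σm=0, L=14 even, 2≤6≤8.
N = 11·7·13 = 1001
Δ = 2!·8!·4!/15! = 1/675675
Racah Σ t=0..2: t=0:+1/8640 t=1:−1/2304 t=2:+1/8640 = -7/34560
⇒ 3j(5 3 6; 0 0 0)² = 7/429, sgn -1
Racah Σ t=0..1: t=0:+1/60480 t=1:−1/967680 = 1/64512
⇒ 3j(5 3 6; 4 -2 -2)² = 15/1001, sgn +1
4πI² = N·(3j₀)²·(3jₘ)² = 35/143
I = -1·√(0.244755/4π) = -0.13956004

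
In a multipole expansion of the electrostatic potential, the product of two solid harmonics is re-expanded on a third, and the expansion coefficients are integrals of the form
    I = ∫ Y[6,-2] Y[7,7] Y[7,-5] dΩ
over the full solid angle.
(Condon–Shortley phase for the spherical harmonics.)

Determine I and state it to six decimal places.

0.169125

m-sum 0 ✓  L=20 even ✓  1≤7≤13 ✓
Π(2lᵢ+1) = 13×15×15 = 2925
triangle coeff Δ(6,7,7) = 1/2444321880
Σ_t [0,6]: t=0:+1/2612736000 t=1:−1/20736000 t=2:+1/1658880 t=3:−1/746496 t=4:+1/1658880 t=5:−1/20736000 t=6:+1/2612736000 = -1/4354560
(3j)²=1000/138567 [(6 7 7; 0 0 0)], sign=+1
Σ_t [6,6]: t=6:+1/1393459200 = 1/1393459200
(3j)²=11/646 [(6 7 7; -2 7 -5)], sign=+1
⇒ 4πI² = 37500/104329
I = (+1)√(37500/104329/(4π)) = 0.16912514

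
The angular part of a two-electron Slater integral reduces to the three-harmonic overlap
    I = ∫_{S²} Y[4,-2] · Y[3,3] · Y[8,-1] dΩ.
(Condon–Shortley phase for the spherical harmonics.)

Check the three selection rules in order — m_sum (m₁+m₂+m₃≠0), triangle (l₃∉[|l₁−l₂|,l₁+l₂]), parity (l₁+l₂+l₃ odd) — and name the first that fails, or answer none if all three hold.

triangle

Σmᵢ = 0  ✓
l₃∈[|l₁−l₂|,l₁+l₂]=[1,7], have l₃=8  ✗
Σlᵢ = 15 ⇒ odd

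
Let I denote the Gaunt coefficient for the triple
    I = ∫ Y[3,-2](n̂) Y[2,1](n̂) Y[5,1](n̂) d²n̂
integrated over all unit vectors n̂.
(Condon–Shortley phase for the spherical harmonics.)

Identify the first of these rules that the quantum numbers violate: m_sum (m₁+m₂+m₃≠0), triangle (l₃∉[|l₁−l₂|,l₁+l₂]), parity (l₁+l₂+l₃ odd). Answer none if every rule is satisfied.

none

azimuthal sum: -2 + 1 + 1 = 0  ✓
1 ≤ 5 ≤ 5 (triangle on l)  ✓
L = 3 + 2 + 5 = 10 (even)  ✓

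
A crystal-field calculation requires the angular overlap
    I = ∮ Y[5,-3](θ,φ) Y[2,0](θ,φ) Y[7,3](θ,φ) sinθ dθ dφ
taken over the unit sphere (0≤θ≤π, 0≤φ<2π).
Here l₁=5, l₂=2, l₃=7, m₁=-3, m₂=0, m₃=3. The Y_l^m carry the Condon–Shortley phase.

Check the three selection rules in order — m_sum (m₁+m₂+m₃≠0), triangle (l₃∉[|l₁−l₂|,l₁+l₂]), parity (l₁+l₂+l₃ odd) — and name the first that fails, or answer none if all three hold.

none

Σmᵢ = 0  ✓
l₃∈[|l₁−l₂|,l₁+l₂]=[3,7], have l₃=7  ✓
Σlᵢ = 14 ⇒ even  ✓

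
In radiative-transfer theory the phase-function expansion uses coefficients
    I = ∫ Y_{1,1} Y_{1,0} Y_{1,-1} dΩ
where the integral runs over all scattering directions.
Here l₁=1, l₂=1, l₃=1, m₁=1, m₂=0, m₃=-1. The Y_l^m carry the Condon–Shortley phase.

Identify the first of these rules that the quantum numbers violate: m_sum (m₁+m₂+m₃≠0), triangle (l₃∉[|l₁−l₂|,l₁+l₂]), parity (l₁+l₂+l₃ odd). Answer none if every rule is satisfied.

parity

Σmᵢ = 0  ✓
l₃∈[|l₁−l₂|,l₁+l₂]=[0,2], have l₃=1  ✓
Σlᵢ = 3 ⇒ odd  ✗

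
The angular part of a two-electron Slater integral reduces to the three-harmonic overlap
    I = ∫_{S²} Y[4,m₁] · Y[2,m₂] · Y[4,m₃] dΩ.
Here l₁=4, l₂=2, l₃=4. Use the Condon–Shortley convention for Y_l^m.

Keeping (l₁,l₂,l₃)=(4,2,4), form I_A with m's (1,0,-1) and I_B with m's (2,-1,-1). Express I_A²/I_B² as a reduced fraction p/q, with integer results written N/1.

289/243

l's match ⇒ only the (l;m) 3-j factors differ between A and B.
A: triangle coeff Δ(4,2,4) = 1/13860; Σ_t [0,2]: t=0:+1/144 t=1:−1/48 t=2:+1/480 = -17/1440; (3j)²=289/13860 [(4 2 4; 1 0 -1)], sign=+1
B: triangle coeff Δ(4,2,4) = 1/13860; Σ_t [0,1]: t=0:+1/96 t=1:−1/240 = 1/160; (3j)²=27/1540 [(4 2 4; 2 -1 -1)], sign=-1
I_A²/I_B² = (289/13860)/(27/1540) = 289/243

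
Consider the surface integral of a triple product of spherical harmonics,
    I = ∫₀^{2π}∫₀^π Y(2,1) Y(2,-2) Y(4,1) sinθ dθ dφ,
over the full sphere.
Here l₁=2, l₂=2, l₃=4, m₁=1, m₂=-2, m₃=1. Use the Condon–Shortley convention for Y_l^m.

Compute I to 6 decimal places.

-0.090112

Checks pass: Σm=0; 8 even; l₃=4∈[0,4].
(2·2+1)(2·2+1)(2·4+1) = 225
Δ: 0! 4! 4! / 9! → 1/630
sum: t=0:+1/16 = 1/16
3j²(2 2 4; 0 0 0) = Δ·Π!·Σ² = 2/35  (sign +1)
sum: t=0:+1/144 = 1/144
3j²(2 2 4; 1 -2 1) = Δ·Π!·Σ² = 1/126  (sign -1)
combine: 4πI² = 225·2/35·1/126 = 5/49
take √, sign -1: I = -0.09011188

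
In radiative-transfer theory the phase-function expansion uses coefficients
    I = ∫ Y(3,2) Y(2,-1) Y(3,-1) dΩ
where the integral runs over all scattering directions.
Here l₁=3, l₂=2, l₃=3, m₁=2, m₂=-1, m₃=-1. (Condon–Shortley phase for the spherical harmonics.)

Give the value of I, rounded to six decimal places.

0.162868

Checks pass: Σm=0; 8 even; l₃=3∈[1,5].
(2·3+1)(2·2+1)(2·3+1) = 245
Δ: 2! 4! 2! / 9! → 1/3780
sum: t=0:+1/24 t=1:−1/4 t=2:+1/24 = -1/6
3j²(3 2 3; 0 0 0) = Δ·Π!·Σ² = 4/105  (sign +1)
sum: t=0:+1/12 t=1:−1/48 = 1/16
3j²(3 2 3; 2 -1 -1) = Δ·Π!·Σ² = 1/28  (sign +1)
combine: 4πI² = 245·4/105·1/28 = 1/3
take √, sign +1: I = 0.16286750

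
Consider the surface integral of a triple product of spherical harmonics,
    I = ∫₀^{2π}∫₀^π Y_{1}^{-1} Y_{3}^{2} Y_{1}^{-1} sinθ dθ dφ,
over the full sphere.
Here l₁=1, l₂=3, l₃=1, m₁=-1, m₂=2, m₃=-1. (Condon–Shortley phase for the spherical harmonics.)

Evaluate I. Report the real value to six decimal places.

l₃=1 ∉ [2,4] — triangle fails ⇒ I = 0

0.000000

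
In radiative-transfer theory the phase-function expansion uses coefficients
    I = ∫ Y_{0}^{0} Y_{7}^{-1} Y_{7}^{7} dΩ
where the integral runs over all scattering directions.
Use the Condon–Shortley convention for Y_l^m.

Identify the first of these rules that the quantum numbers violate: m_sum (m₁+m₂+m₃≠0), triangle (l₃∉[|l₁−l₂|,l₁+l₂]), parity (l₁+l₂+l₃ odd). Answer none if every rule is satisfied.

m_sum

azimuthal sum: 0 − 1 + 7 = 6  ✗
7 ≤ 7 ≤ 7 (triangle on l)
L = 0 + 7 + 7 = 14 (even)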